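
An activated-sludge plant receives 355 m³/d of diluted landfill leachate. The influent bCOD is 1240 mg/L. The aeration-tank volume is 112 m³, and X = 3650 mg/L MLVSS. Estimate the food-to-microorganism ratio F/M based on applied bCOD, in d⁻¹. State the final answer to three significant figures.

F/M ≈ 1.08 d⁻¹

F/M = Q·S₀ / (V·X) = 355 × 1240 / (112.0 × 3650) = 1.077 g bCOD·(g VSS·d)⁻¹.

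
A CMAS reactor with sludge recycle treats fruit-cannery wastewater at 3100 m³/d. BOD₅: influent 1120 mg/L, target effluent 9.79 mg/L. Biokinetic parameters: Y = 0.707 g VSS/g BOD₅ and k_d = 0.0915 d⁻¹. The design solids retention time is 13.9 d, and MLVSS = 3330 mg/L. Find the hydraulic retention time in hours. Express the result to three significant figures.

Rearranging the biomass balance for a CMAS with decay, V = Y·Q·ΔS·θ_c / [X·(1+k_d θ_c)] = 0.707 × 3100 × (1120 − 9.79) × 13.9 / [3330 × (1 + 0.0915 × 13.9)] = 3.38×10^7 / 7565 = 4471 m³.
Hydraulic retention time τ = V/Q = 4471 / 3100 = 1.442 d = 34.61 h.

τ ≈ 34.6 h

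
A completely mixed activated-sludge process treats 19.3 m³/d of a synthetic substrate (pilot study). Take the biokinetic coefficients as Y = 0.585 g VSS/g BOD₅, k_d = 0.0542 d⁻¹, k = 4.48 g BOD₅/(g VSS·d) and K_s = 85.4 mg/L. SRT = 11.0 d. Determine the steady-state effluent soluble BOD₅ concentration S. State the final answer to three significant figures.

Effluent substrate depends only on kinetics and SRT: S = K_s(1 + k_d θ_c) / [θ_c(Yk − k_d) − 1] = 85.4 × (1 + 0.0542 × 11.0) / [11.0 × (0.585 × 4.48 − 0.0542) − 1] = 136.3 / 27.23 = 5.006 mg/L.

S ≈ 5.01 mg/L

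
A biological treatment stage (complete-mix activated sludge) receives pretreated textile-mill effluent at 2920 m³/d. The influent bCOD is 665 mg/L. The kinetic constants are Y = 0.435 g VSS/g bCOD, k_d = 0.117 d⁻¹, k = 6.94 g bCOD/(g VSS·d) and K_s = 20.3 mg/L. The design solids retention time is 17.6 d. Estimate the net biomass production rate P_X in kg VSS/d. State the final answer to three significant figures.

From the Monod/SRT balance for a CMAS, S = K_s·(1+k_d θ_c)/[θ_c·(Y k − k_d) − 1] = 20.3 × (1 + 0.117 × 17.6) / [17.6 × (0.435 × 6.94 − 0.117) − 1] = 62.10 / 50.07 = 1.240 mg/L.
Y_obs = Y / (1 + k_d θ_c) = 0.435 / (1 + 0.117 × 17.6) = 0.435 / 3.059 = 0.1422.
Q·(S₀ − S) = 2920 × (665 − 1.24) × 10⁻³ = 1938 kg/d removed.
So the net sludge growth is P_X = 0.1422 × 1938 = 275.6 kg VSS/d.

P_X ≈ 276 kg VSS/d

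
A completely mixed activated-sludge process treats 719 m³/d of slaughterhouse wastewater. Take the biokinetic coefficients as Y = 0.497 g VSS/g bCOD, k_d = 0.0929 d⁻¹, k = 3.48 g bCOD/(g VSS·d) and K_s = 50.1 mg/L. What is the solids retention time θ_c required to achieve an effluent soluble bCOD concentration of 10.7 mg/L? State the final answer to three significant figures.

From 1/θ_c = Y·k·S/(K_s + S) − k_d: Y·k·S/(K_s+S) = 0.497 × 3.48 × 10.7 / (50.1 + 10.7) = 0.3044 d⁻¹.
Then 1/θ_c = μ − k_d = 0.3044 − 0.0929 = 0.2115 d⁻¹, giving θ_c = 4.729 d.

θ_c ≈ 4.73 d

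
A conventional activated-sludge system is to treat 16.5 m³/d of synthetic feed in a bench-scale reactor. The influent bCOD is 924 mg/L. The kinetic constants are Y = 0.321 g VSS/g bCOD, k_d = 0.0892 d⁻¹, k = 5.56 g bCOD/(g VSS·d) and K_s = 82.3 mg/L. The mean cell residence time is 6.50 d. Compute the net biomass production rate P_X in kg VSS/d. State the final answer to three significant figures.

Effluent substrate depends only on kinetics and SRT: S = K_s(1 + k_d θ_c) / [θ_c(Yk − k_d) − 1] = 82.3 × (1 + 0.0892 × 6.50) / [6.50 × (0.321 × 5.56 − 0.0892) − 1] = 130.0 / 10.02 = 12.97 mg/L.
Observed yield with endogenous decay: Y_obs = Y / (1 + k_d·θ_c) = 0.321 / (1 + 0.0892 × 6.50) = 0.321 / 1.580 = 0.2032 g VSS/g bCOD.
Mass of bCOD removed per day: Q(S₀ − S) = 16.5 × 911.0 g/m³ = 15.03 kg/d.
P_X = Y_obs · Q(S₀ − S) = 0.2032 × 15.03 = 3.054 kg VSS/d.

P_X ≈ 3.05 kg VSS/d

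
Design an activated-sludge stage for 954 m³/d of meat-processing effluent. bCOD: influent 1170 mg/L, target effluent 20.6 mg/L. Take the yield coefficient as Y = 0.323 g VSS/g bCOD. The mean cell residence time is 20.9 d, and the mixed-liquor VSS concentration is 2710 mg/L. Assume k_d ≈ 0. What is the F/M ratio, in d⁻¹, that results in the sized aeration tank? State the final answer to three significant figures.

Biomass mass balance (decay neglected): V·X = Y·Q·(S₀ − S)·θ_c, so V = 0.323 × 954 × (1170 − 20.6) × 20.9 / 2710 = 2731 m³.
Food-to-microorganism ratio F/M = Q S₀ / (V X) = 954 × 1170 / (2731 × 2710) = 0.1508 d⁻¹.

F/M ≈ 0.151 d⁻¹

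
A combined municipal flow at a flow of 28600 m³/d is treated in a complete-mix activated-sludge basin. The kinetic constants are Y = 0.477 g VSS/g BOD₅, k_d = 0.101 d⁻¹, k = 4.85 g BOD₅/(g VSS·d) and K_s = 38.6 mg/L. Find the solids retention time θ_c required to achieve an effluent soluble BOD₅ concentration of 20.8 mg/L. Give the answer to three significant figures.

From 1/θ_c = Y·k·S/(K_s + S) − k_d: Y·k·S/(K_s+S) = 0.477 × 4.85 × 20.8 / (38.6 + 20.8) = 0.8101 d⁻¹.
θ_c = 1/(μ − k_d) = 1/(0.8101 − 0.101) = 1/0.7091 = 1.410 d.

θ_c ≈ 1.41 d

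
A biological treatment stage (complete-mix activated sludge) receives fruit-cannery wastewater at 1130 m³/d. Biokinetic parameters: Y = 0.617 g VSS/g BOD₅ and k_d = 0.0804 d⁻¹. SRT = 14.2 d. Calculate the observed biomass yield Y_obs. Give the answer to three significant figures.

Y_obs = Y / (1 + k_d θ_c) = 0.617 / (1 + 0.0804 × 14.2) = 0.617 / 2.142 = 0.2881.

Y_obs ≈ 0.288 g VSS/g BOD₅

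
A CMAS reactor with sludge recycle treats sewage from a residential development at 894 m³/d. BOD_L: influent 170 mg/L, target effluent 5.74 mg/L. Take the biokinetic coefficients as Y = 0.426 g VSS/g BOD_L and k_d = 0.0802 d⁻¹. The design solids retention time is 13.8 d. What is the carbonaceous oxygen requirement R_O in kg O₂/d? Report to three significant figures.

Correct the yield for decay: Y_obs = Y/(1 + k_d θ_c) = 0.426 / (1 + 0.0802 × 13.8) = 0.426 / 2.107 = 0.2022.
Mass of BOD_L removed per day: Q(S₀ − S) = 894 × 164.3 g/m³ = 146.8 kg/d.
P_X = Y_obs·Q·(S₀ − S) = 0.2022 × 146.8 = 29.69 kg VSS/d.
Carbonaceous O₂ demand = substrate oxidised − cell-mass equivalent = 146.8 − 1.42 × 29.69 = 104.7 kg O₂/d.

R_O ≈ 105 kg O₂/d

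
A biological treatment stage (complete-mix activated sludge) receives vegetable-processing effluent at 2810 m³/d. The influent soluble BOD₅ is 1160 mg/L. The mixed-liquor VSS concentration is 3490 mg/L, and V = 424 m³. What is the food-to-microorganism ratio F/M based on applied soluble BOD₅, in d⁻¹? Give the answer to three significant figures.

F/M ≈ 2.20 d⁻¹

F/M = Q·S₀ / (V·X) = 2810 × 1160 / (424.0 × 3490) = 2.203 g soluble BOD₅·(g VSS·d)⁻¹.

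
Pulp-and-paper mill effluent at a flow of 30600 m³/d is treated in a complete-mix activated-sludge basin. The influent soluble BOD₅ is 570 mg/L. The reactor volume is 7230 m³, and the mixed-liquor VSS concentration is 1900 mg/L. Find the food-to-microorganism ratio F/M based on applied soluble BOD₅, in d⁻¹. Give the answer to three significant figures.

F/M = Q·S₀ / (V·X) = 30600 × 570 / (7230 × 1900) = 1.270 g soluble BOD₅·(g VSS·d)⁻¹.

F/M ≈ 1.27 d⁻¹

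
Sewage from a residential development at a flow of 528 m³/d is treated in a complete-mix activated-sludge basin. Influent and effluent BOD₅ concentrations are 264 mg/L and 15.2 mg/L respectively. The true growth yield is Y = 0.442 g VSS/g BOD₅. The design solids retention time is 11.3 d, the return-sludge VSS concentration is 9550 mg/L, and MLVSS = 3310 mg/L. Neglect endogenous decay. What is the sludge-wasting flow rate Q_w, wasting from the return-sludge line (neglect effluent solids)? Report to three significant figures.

Q_w ≈ 6.08 m³/d

V·X = Y·Q·ΔS·θ_c gives V = 0.442 × 528 × (264 − 15.2) × 11.3 / 3310 = 198.2 m³.
θ_c = V·X/(Q_w·X_r) when wasting from the recycle, so Q_w = V·X/(θ_c·X_r) = 198.2 × 3310 / (11.3 × 9550) = 6.080 m³/d.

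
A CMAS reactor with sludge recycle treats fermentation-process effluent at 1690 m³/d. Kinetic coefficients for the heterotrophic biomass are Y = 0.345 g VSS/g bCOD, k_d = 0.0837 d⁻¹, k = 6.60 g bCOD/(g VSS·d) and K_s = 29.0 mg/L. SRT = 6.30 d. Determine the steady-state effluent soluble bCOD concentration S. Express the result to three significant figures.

S ≈ 3.46 mg/L

For a completely mixed reactor with recycle the Lawrence–McCarty relation gives S = K_s·(1 + k_d·θ_c) / [θ_c·(Y·k − k_d) − 1] = 29.0 × (1 + 0.0837 × 6.30) / [6.30 × (0.345 × 6.60 − 0.0837) − 1] = 44.29 / 12.82 = 3.456 mg/L.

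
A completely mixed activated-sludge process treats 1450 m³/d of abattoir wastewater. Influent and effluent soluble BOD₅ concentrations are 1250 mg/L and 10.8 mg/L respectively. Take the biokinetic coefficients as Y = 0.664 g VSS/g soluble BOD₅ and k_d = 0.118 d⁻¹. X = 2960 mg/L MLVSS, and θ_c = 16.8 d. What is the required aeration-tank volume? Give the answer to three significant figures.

V ≈ 2270 m³

Steady-state biomass mass balance: V·X·(1 + k_d·θ_c) = Y·Q·(S₀ − S)·θ_c, so V = 0.664 × 1450 × (1250 − 10.8) × 16.8 / [2960 × (1 + 0.118 × 16.8)] = 2×10^7 / 8828 = 2271 m³.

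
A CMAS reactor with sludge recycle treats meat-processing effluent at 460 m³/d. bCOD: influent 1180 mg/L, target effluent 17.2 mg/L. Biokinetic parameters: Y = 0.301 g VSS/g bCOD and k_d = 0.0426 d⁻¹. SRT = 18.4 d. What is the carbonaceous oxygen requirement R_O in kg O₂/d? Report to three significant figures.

R_O ≈ 407 kg O₂/d

The observed yield is Y_obs = Y/(1 + k_d·θ_c) = 0.301 / (1 + 0.0426 × 18.4) = 0.301 / 1.784 = 0.1687 g VSS per g bCOD removed.
Mass of bCOD removed per day: Q(S₀ − S) = 460 × 1163 g/m³ = 534.9 kg/d.
P_X = Y_obs·Q·(S₀ − S) = 0.1687 × 534.9 = 90.26 kg VSS/d.
Carbonaceous O₂ demand = substrate oxidised − cell-mass equivalent = 534.9 − 1.42 × 90.26 = 406.7 kg O₂/d.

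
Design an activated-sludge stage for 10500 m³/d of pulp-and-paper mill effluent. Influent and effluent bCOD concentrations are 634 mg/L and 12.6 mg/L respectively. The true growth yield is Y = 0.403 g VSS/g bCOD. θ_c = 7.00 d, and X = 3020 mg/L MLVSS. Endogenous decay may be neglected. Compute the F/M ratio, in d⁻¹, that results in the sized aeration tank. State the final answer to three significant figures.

Biomass mass balance (decay neglected): V·X = Y·Q·(S₀ − S)·θ_c, so V = 0.403 × 10500 × (634 − 12.6) × 7.00 / 3020 = 6095 m³.
F/M = applied load / biomass = Q·S₀/(V·X) = 10500 × 634 / (6095 × 3020) = 0.3617 d⁻¹.

F/M ≈ 0.362 d⁻¹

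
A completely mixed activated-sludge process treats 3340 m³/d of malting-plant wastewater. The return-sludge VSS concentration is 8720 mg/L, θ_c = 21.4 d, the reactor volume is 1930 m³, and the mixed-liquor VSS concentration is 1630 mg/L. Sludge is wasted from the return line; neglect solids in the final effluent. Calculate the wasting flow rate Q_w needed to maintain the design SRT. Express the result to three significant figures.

Wasting from the return line (neglecting effluent solids): Q_w = V·X / (θ_c·X_r) = 1930 × 1630 / (21.4 × 8720) = 16.86 m³/d.

Q_w ≈ 16.9 m³/d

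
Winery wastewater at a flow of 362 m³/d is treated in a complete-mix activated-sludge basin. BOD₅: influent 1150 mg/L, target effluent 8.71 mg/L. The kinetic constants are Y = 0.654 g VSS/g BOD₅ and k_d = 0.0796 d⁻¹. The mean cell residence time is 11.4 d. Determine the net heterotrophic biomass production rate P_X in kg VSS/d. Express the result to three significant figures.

Observed yield with endogenous decay: Y_obs = Y / (1 + k_d·θ_c) = 0.654 / (1 + 0.0796 × 11.4) = 0.654 / 1.907 = 0.3429 g VSS/g BOD₅.
Substrate removed = Q·(S₀ − S) = 362 m³/d × (1150 − 8.71) g/m³ = 4.13×10^5 g/d = 413.1 kg/d.
Net biomass production P_X = Y_obs × Q·(S₀ − S) = 0.3429 × 413.1 = 141.7 kg VSS/d.

P_X ≈ 142 kg VSS/d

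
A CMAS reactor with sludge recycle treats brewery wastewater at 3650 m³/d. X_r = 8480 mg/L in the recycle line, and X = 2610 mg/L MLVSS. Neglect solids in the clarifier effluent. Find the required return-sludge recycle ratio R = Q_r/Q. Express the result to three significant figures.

Mass balance around the secondary clarifier (neglecting effluent solids): R = X / (X_r − X) = 2610 / (8480 − 2610) = 0.4446.

R ≈ 0.445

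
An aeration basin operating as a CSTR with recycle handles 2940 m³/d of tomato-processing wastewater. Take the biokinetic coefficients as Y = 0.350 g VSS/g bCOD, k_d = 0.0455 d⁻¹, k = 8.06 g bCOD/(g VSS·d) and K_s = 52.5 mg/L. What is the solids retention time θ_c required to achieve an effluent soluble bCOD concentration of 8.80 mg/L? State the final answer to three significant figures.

From 1/θ_c = Y·k·S/(K_s + S) − k_d: Y·k·S/(K_s+S) = 0.350 × 8.06 × 8.80 / (52.5 + 8.80) = 0.4050 d⁻¹.
θ_c = 1/(μ − k_d) = 1/(0.4050 − 0.0455) = 1/0.3595 = 2.782 d.

θ_c ≈ 2.78 d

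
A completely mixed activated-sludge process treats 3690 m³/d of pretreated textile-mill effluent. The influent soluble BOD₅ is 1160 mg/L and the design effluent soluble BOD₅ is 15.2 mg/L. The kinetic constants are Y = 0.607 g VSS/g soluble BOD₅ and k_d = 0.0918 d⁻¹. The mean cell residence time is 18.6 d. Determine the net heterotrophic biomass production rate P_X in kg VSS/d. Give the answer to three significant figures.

Y_obs = Y / (1 + k_d θ_c) = 0.607 / (1 + 0.0918 × 18.6) = 0.607 / 2.707 = 0.2242.
ΔS = 1160 − 15.2 = 1145 mg/L, so the substrate removal rate is 3690 × 1145/1000 = 4224 kg soluble BOD₅/d.
Biomass produced: P_X = Y_obs·Q·ΔS = 0.2242 × 4224 ≈ 947.1 kg VSS/d.

P_X ≈ 947 kg VSS/d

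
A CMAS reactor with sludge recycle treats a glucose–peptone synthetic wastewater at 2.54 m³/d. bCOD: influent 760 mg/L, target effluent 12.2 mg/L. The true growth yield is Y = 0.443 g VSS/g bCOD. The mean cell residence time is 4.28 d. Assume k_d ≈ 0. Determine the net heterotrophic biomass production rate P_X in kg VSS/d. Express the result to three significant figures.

P_X ≈ 0.841 kg VSS/d

With endogenous decay neglected, the observed yield equals the true yield: Y_obs = Y = 0.443 g VSS/g bCOD.
Q·(S₀ − S) = 2.54 × (760 − 12.2) × 10⁻³ = 1.899 kg/d removed.
P_X = Y_obs · Q(S₀ − S) = 0.4430 × 1.899 = 0.8414 kg VSS/d.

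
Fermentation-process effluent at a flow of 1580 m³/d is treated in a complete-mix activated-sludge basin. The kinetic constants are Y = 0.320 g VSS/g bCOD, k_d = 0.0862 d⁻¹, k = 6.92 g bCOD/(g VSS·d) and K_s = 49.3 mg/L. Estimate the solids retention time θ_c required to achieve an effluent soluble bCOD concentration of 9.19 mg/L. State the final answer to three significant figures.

At the target effluent, Y k S/(K_s+S) = 0.320×6.92×9.19/58.49 = 0.3479 d⁻¹.
θ_c = 1/(μ − k_d) = 1/(0.3479 − 0.0862) = 1/0.2617 = 3.821 d.

θ_c ≈ 3.82 d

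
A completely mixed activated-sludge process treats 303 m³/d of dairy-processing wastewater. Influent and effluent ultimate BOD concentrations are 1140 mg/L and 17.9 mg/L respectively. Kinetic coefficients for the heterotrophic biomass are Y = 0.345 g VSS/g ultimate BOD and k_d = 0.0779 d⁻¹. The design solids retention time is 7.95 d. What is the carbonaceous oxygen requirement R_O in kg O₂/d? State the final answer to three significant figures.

Y_obs = Y / (1 + k_d θ_c) = 0.345 / (1 + 0.0779 × 7.95) = 0.345 / 1.619 = 0.2131.
Mass of ultimate BOD removed per day: Q(S₀ − S) = 303 × 1122 g/m³ = 340.0 kg/d.
Biomass synthesised: P_X = Y_obs × 340.0 = 72.44 kg VSS/d.
Carbonaceous O₂ demand = substrate oxidised − cell-mass equivalent = 340.0 − 1.42 × 72.44 = 237.1 kg O₂/d.

R_O ≈ 237 kg O₂/d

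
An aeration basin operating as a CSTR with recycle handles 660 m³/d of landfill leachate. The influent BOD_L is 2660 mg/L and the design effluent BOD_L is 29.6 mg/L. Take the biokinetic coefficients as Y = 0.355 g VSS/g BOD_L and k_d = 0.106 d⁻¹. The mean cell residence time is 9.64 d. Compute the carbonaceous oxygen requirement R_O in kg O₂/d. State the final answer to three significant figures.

Observed yield with endogenous decay: Y_obs = Y / (1 + k_d·θ_c) = 0.355 / (1 + 0.106 × 9.64) = 0.355 / 2.022 = 0.1756 g VSS/g BOD_L.
Q·(S₀ − S) = 660 × (2660 − 29.6) × 10⁻³ = 1736 kg/d removed.
Biomass synthesised: P_X = Y_obs × 1736 = 304.8 kg VSS/d.
R_O = Q·(S₀ − S) − 1.42·P_X = 1736 − 1.42 × 304.8 = 1303 kg O₂/d.

R_O ≈ 1300 kg O₂/d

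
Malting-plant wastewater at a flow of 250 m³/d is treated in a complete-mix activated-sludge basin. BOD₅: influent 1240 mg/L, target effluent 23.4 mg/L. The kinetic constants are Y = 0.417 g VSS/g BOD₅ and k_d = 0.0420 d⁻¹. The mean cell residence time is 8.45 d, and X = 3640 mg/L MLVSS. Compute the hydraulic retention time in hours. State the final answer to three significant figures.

From the SRT design equation V = Y Q (S₀−S) θ_c / [X (1 + k_d θ_c)] = 0.417 × 250 × (1240 − 23.4) × 8.45 / [3640 × (1 + 0.0420 × 8.45)] = 1.07×10^6 / 4932 = 217.3 m³.
τ = V/Q = 217.3/250 = 0.8692 d, or 20.86 h.

τ ≈ 20.9 h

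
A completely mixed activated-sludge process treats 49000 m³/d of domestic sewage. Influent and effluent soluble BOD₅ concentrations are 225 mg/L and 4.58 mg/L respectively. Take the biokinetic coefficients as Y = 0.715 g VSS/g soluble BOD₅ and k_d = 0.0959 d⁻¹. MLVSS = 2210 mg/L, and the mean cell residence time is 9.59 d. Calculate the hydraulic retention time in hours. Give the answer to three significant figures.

τ ≈ 8.55 h

From the SRT design equation V = Y Q (S₀−S) θ_c / [X (1 + k_d θ_c)] = 0.715 × 49000 × (225 − 4.58) × 9.59 / [2210 × (1 + 0.0959 × 9.59)] = 7.41×10^7 / 4242 = 17456 m³.
τ = V/Q = 17456/49000 = 0.3562 d, or 8.550 h.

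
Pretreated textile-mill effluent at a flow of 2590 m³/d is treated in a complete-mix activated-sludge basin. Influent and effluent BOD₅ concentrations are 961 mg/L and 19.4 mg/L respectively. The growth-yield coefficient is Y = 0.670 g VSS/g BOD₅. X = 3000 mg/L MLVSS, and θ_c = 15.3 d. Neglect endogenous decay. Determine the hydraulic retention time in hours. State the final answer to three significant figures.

Biomass mass balance (decay neglected): V·X = Y·Q·(S₀ − S)·θ_c, so V = 0.670 × 2590 × (961 − 19.4) × 15.3 / 3000 = 8333 m³.
HRT = V/Q = 8333 m³ / 2590 m³·d⁻¹ = 3.217 d × 24 = 77.22 h.

τ ≈ 77.2 h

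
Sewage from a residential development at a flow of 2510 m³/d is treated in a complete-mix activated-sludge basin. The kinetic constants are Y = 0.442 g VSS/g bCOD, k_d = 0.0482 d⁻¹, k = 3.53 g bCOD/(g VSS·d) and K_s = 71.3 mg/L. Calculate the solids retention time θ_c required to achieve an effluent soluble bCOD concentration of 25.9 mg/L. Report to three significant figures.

θ_c ≈ 2.72 d

At the target effluent, Y k S/(K_s+S) = 0.442×3.53×25.9/97.20 = 0.4157 d⁻¹.
1/θ_c = 0.4157 − 0.0482 = 0.3675 d⁻¹, so θ_c = 2.721 d.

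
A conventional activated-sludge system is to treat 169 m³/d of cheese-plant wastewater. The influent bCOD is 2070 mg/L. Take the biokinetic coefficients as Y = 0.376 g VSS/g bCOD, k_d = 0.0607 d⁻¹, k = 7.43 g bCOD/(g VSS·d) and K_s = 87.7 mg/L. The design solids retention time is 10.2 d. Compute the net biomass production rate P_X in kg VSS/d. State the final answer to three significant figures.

Effluent substrate depends only on kinetics and SRT: S = K_s(1 + k_d θ_c) / [θ_c(Yk − k_d) − 1] = 87.7 × (1 + 0.0607 × 10.2) / [10.2 × (0.376 × 7.43 − 0.0607) − 1] = 142.0 / 26.88 = 5.283 mg/L.
The observed yield is Y_obs = Y/(1 + k_d·θ_c) = 0.376 / (1 + 0.0607 × 10.2) = 0.376 / 1.619 = 0.2322 g VSS per g bCOD removed.
Substrate removed = Q·(S₀ − S) = 169 m³/d × (2070 − 5.28) g/m³ = 3.49×10^5 g/d = 348.9 kg/d.
Biomass produced: P_X = Y_obs·Q·ΔS = 0.2322 × 348.9 ≈ 81.03 kg VSS/d.

P_X ≈ 81.0 kg VSS/d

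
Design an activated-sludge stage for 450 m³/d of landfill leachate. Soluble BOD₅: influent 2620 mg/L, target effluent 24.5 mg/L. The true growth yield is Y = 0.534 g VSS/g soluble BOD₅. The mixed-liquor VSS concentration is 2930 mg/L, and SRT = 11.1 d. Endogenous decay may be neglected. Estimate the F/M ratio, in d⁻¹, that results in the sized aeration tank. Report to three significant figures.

V·X = Y·Q·ΔS·θ_c gives V = 0.534 × 450 × (2620 − 24.5) × 11.1 / 2930 = 2363 m³.
Food-to-microorganism ratio F/M = Q S₀ / (V X) = 450 × 2620 / (2363 × 2930) = 0.1703 d⁻¹.

F/M ≈ 0.170 d⁻¹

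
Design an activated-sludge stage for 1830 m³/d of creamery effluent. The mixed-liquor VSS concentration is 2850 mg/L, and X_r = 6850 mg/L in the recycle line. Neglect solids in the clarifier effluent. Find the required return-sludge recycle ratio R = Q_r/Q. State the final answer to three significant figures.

R ≈ 0.713

R = Q_r/Q = X/(X_r − X) = 2850 / (6850 − 2850) = 0.7125.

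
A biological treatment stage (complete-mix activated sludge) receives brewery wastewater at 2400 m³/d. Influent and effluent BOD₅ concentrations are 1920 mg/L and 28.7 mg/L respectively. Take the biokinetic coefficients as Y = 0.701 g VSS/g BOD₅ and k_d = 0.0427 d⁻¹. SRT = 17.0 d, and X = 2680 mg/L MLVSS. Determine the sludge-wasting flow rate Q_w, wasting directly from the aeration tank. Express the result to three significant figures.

Q_w ≈ 688 m³/d

Steady-state biomass mass balance: V·X·(1 + k_d·θ_c) = Y·Q·(S₀ − S)·θ_c, so V = 0.701 × 2400 × (1920 − 28.7) × 17.0 / [2680 × (1 + 0.0427 × 17.0)] = 5.41×10^7 / 4625 = 11695 m³.
With mixed-liquor wasting, θ_c = V/Q_w, so Q_w = V/θ_c = 11695/17.0 = 687.9 m³/d.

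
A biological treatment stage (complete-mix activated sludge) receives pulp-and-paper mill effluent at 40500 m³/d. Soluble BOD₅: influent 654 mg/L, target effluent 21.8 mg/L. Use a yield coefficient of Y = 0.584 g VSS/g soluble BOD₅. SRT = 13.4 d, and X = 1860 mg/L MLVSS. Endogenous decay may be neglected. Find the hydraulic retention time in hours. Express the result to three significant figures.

τ ≈ 63.8 h

V·X = Y·Q·ΔS·θ_c gives V = 0.584 × 40500 × (654 − 21.8) × 13.4 / 1860 = 107724 m³.
HRT = V/Q = 107724 m³ / 40500 m³·d⁻¹ = 2.660 d × 24 = 63.84 h.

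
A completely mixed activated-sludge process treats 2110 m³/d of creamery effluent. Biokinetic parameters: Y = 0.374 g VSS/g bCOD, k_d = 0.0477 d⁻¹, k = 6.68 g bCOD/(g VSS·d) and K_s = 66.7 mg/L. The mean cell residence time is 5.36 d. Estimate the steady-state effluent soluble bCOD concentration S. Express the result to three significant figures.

From the Monod/SRT balance for a CMAS, S = K_s·(1+k_d θ_c)/[θ_c·(Y k − k_d) − 1] = 66.7 × (1 + 0.0477 × 5.36) / [5.36 × (0.374 × 6.68 − 0.0477) − 1] = 83.75 / 12.14 = 6.902 mg/L.

S ≈ 6.90 mg/L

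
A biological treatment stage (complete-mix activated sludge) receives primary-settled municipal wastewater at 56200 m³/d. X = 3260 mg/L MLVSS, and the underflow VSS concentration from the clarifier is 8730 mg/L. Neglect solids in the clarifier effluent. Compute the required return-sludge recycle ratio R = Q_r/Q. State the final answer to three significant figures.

R ≈ 0.596

Mass balance around the secondary clarifier (neglecting effluent solids): R = X / (X_r − X) = 3260 / (8730 − 3260) = 0.5960.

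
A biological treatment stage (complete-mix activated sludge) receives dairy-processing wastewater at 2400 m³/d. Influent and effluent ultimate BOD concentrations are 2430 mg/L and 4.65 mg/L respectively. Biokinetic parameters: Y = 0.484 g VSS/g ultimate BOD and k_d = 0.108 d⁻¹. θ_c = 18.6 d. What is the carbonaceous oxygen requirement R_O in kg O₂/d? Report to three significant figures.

Correct the yield for decay: Y_obs = Y/(1 + k_d θ_c) = 0.484 / (1 + 0.108 × 18.6) = 0.484 / 3.009 = 0.1609.
ΔS = 2430 − 4.65 = 2425 mg/L, so the substrate removal rate is 2400 × 2425/1000 = 5821 kg ultimate BOD/d.
Biomass synthesised: P_X = Y_obs × 5821 = 936.3 kg VSS/d.
Carbonaceous O₂ demand = substrate oxidised − cell-mass equivalent = 5821 − 1.42 × 936.3 = 4491 kg O₂/d.

R_O ≈ 4490 kg O₂/d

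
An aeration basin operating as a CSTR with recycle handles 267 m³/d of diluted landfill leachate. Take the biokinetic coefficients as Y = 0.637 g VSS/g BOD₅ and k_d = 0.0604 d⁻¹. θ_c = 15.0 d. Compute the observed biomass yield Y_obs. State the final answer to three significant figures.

Y_obs ≈ 0.334 g VSS/g BOD₅

The observed yield is Y_obs = Y/(1 + k_d·θ_c) = 0.637 / (1 + 0.0604 × 15.0) = 0.637 / 1.906 = 0.3342 g VSS per g BOD₅ removed.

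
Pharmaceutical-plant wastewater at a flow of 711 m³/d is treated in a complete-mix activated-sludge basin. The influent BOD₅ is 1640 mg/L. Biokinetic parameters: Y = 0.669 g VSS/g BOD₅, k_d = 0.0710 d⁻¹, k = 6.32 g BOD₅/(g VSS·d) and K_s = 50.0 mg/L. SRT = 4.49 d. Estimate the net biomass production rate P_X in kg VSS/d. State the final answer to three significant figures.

P_X ≈ 590 kg VSS/d

For a completely mixed reactor with recycle the Lawrence–McCarty relation gives S = K_s·(1 + k_d·θ_c) / [θ_c·(Y·k − k_d) − 1] = 50.0 × (1 + 0.0710 × 4.49) / [4.49 × (0.669 × 6.32 − 0.0710) − 1] = 65.94 / 17.67 = 3.733 mg/L.
Observed yield with endogenous decay: Y_obs = Y / (1 + k_d·θ_c) = 0.669 / (1 + 0.0710 × 4.49) = 0.669 / 1.319 = 0.5073 g VSS/g BOD₅.
Substrate removed = Q·(S₀ − S) = 711 m³/d × (1640 − 3.73) g/m³ = 1.16×10^6 g/d = 1163 kg/d.
Biomass produced: P_X = Y_obs·Q·ΔS = 0.5073 × 1163 ≈ 590.2 kg VSS/d.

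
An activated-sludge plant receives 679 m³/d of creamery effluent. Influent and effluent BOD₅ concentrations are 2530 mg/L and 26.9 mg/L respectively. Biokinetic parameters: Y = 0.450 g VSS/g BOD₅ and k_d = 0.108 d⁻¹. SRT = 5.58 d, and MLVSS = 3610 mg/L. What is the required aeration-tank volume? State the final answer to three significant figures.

Steady-state biomass mass balance: V·X·(1 + k_d·θ_c) = Y·Q·(S₀ − S)·θ_c, so V = 0.450 × 679 × (2530 − 26.9) × 5.58 / [3610 × (1 + 0.108 × 5.58)] = 4.27×10^6 / 5786 = 737.7 m³.

V ≈ 738 m³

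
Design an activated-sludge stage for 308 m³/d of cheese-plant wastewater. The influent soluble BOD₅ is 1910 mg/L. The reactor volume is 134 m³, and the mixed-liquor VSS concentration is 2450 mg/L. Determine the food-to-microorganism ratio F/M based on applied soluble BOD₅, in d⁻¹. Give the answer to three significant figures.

F/M = Q·S₀ / (V·X) = 308 × 1910 / (134.0 × 2450) = 1.792 g soluble BOD₅·(g VSS·d)⁻¹.

F/M ≈ 1.79 d⁻¹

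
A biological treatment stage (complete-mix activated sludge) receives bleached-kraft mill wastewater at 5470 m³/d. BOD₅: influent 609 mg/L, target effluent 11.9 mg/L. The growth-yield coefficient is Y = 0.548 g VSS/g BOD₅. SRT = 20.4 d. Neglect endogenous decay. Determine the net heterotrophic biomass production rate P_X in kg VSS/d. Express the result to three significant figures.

P_X ≈ 1790 kg VSS/d

Since k_d ≈ 0, Y_obs = Y = 0.548 g VSS/g BOD₅.
ΔS = 609 − 11.9 = 597.1 mg/L, so the substrate removal rate is 5470 × 597.1/1000 = 3266 kg BOD₅/d.
Net biomass production P_X = Y_obs × Q·(S₀ − S) = 0.5480 × 3266 = 1790 kg VSS/d.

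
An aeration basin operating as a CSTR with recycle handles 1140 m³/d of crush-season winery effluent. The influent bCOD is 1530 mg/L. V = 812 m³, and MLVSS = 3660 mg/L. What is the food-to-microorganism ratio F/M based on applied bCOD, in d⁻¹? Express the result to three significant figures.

F/M ≈ 0.587 d⁻¹

F/M = Q·S₀ / (V·X) = 1140 × 1530 / (812.0 × 3660) = 0.5869 g bCOD·(g VSS·d)⁻¹.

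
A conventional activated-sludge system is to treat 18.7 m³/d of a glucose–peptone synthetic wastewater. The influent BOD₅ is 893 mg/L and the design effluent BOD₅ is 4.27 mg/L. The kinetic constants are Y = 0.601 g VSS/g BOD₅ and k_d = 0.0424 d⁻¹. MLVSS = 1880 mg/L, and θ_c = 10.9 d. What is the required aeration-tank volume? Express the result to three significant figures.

V ≈ 39.6 m³

Rearranging the biomass balance for a CMAS with decay, V = Y·Q·ΔS·θ_c / [X·(1+k_d θ_c)] = 0.601 × 18.7 × (893 − 4.27) × 10.9 / [1880 × (1 + 0.0424 × 10.9)] = 1.09×10^5 / 2749 = 39.61 m³.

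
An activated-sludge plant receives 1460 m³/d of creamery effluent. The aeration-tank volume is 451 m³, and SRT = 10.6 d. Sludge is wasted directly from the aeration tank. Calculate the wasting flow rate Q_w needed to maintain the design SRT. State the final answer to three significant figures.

For wasting at MLVSS concentration, Q_w = V/θ_c = 451.0/10.6 = 42.55 m³/d.

Q_w ≈ 42.5 m³/d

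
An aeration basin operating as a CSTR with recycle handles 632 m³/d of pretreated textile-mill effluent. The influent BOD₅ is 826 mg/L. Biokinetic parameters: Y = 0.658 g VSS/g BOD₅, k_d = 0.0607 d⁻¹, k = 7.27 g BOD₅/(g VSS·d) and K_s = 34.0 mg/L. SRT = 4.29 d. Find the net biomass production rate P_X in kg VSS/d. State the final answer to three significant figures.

From the Monod/SRT balance for a CMAS, S = K_s·(1+k_d θ_c)/[θ_c·(Y k − k_d) − 1] = 34.0 × (1 + 0.0607 × 4.29) / [4.29 × (0.658 × 7.27 − 0.0607) − 1] = 42.85 / 19.26 = 2.225 mg/L.
Correct the yield for decay: Y_obs = Y/(1 + k_d θ_c) = 0.658 / (1 + 0.0607 × 4.29) = 0.658 / 1.260 = 0.5221.
Substrate removed = Q·(S₀ − S) = 632 m³/d × (826 − 2.22) g/m³ = 5.21×10^5 g/d = 520.6 kg/d.
Net biomass production P_X = Y_obs × Q·(S₀ − S) = 0.5221 × 520.6 = 271.8 kg VSS/d.

P_X ≈ 272 kg VSS/d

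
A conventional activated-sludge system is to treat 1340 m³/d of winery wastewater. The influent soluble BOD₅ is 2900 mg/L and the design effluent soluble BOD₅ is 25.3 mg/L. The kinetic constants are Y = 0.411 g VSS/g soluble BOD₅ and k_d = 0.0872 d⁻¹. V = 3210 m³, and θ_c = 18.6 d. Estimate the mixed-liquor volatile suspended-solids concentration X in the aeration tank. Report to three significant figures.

Solving the biomass balance for X: X = Y Q (S₀−S) θ_c / [V (1+k_d θ_c)] = 0.411 × 1340 × (2900 − 25.3) × 18.6 / [3210 × (1 + 0.0872 × 18.6)] = 3499 mg/L.

X ≈ 3500 mg/L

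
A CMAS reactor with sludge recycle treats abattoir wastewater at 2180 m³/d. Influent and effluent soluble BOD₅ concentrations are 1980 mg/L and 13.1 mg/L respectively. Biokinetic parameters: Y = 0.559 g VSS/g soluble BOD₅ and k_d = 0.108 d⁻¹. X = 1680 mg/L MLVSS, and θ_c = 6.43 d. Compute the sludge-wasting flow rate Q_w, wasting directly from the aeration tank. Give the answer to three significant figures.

From the SRT design equation V = Y Q (S₀−S) θ_c / [X (1 + k_d θ_c)] = 0.559 × 2180 × (1980 − 13.1) × 6.43 / [1680 × (1 + 0.108 × 6.43)] = 1.54×10^7 / 2847 = 5414 m³.
With mixed-liquor wasting, θ_c = V/Q_w, so Q_w = V/θ_c = 5414/6.43 = 842.0 m³/d.

Q_w ≈ 842 m³/d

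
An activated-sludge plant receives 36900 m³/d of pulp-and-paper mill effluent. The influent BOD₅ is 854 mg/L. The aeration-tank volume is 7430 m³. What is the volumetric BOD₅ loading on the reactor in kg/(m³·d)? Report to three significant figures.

Applied BOD₅ load per unit volume = Q·S₀/V = (36900 × 854/1000)/7430 = 4.241 kg BOD₅·m⁻³·d⁻¹.

L_v ≈ 4.24 kg BOD₅/(m³·d)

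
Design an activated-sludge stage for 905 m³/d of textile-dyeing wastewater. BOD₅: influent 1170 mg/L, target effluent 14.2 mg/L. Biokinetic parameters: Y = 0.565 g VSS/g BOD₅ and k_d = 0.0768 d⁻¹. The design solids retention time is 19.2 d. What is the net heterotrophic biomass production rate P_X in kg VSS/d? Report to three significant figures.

P_X ≈ 239 kg VSS/d

The observed yield is Y_obs = Y/(1 + k_d·θ_c) = 0.565 / (1 + 0.0768 × 19.2) = 0.565 / 2.475 = 0.2283 g VSS per g BOD₅ removed.
Mass of BOD₅ removed per day: Q(S₀ − S) = 905 × 1156 g/m³ = 1046 kg/d.
P_X = Y_obs · Q(S₀ − S) = 0.2283 × 1046 = 238.8 kg VSS/d.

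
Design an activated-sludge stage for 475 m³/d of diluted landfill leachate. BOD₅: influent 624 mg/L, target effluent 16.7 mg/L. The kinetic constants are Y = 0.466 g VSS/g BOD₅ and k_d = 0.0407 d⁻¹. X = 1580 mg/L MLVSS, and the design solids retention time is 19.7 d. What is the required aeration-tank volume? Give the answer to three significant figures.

Steady-state biomass mass balance: V·X·(1 + k_d·θ_c) = Y·Q·(S₀ − S)·θ_c, so V = 0.466 × 475 × (624 − 16.7) × 19.7 / [1580 × (1 + 0.0407 × 19.7)] = 2.65×10^6 / 2847 = 930.2 m³.

V ≈ 930 m³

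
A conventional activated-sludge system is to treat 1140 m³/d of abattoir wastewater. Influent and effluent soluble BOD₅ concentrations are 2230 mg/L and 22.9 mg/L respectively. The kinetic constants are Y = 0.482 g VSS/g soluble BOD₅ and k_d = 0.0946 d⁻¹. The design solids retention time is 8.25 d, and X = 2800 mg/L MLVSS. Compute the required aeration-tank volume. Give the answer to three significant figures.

Rearranging the biomass balance for a CMAS with decay, V = Y·Q·ΔS·θ_c / [X·(1+k_d θ_c)] = 0.482 × 1140 × (2230 − 22.9) × 8.25 / [2800 × (1 + 0.0946 × 8.25)] = 1×10^7 / 4985 = 2007 m³.

V ≈ 2010 m³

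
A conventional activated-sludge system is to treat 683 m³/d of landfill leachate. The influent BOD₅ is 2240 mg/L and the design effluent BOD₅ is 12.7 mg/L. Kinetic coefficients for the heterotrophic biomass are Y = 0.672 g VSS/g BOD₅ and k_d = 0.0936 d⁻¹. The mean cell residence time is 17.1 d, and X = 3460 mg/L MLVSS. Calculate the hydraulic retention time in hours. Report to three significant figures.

Rearranging the biomass balance for a CMAS with decay, V = Y·Q·ΔS·θ_c / [X·(1+k_d θ_c)] = 0.672 × 683 × (2240 − 12.7) × 17.1 / [3460 × (1 + 0.0936 × 17.1)] = 1.75×10^7 / 8998 = 1943 m³.
Hydraulic retention time τ = V/Q = 1943 / 683 = 2.844 d = 68.27 h.

τ ≈ 68.3 h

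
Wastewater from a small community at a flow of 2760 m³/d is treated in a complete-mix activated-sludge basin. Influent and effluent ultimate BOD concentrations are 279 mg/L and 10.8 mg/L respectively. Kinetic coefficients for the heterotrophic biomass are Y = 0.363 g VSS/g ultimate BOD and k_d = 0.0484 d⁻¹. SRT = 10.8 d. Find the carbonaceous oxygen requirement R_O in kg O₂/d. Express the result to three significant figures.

R_O ≈ 490 kg O₂/d

Correct the yield for decay: Y_obs = Y/(1 + k_d θ_c) = 0.363 / (1 + 0.0484 × 10.8) = 0.363 / 1.523 = 0.2384.
ΔS = 279 − 10.8 = 268.2 mg/L, so the substrate removal rate is 2760 × 268.2/1000 = 740.2 kg ultimate BOD/d.
Biomass synthesised: P_X = Y_obs × 740.2 = 176.5 kg VSS/d.
Carbonaceous O₂ demand = substrate oxidised − cell-mass equivalent = 740.2 − 1.42 × 176.5 = 489.7 kg O₂/d.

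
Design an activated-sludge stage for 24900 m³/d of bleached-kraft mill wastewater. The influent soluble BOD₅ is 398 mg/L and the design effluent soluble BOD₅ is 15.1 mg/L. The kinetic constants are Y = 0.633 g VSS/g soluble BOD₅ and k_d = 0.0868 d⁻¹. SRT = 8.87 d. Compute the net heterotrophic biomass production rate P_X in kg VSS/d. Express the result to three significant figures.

Correct the yield for decay: Y_obs = Y/(1 + k_d θ_c) = 0.633 / (1 + 0.0868 × 8.87) = 0.633 / 1.770 = 0.3576.
Mass of soluble BOD₅ removed per day: Q(S₀ − S) = 24900 × 382.9 g/m³ = 9534 kg/d.
Biomass produced: P_X = Y_obs·Q·ΔS = 0.3576 × 9534 ≈ 3410 kg VSS/d.

P_X ≈ 3410 kg VSS/d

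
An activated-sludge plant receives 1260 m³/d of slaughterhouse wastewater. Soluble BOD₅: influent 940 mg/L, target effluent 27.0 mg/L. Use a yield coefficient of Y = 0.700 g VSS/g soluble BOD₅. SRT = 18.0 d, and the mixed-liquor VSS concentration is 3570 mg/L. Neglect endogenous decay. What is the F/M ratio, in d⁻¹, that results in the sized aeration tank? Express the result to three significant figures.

F/M ≈ 0.0817 d⁻¹

With k_d = 0 the design equation reduces to V = Y Q (S₀−S) θ_c / X = 0.700 × 1260 × (940 − 27.0) × 18.0 / 3570 = 4060 m³.
F/M = applied load / biomass = Q·S₀/(V·X) = 1260 × 940 / (4060 × 3570) = 0.08171 d⁻¹.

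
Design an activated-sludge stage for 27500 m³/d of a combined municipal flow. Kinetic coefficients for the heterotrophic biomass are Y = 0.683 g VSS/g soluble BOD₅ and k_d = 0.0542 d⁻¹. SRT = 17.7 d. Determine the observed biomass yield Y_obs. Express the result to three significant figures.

Y_obs ≈ 0.349 g VSS/g soluble BOD₅

Y_obs = Y / (1 + k_d θ_c) = 0.683 / (1 + 0.0542 × 17.7) = 0.683 / 1.959 = 0.3486.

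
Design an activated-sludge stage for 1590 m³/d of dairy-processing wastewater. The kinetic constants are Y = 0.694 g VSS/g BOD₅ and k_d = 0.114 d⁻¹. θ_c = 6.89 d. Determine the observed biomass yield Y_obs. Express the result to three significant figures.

Y_obs = Y / (1 + k_d θ_c) = 0.694 / (1 + 0.114 × 6.89) = 0.694 / 1.785 = 0.3887.

Y_obs ≈ 0.389 g VSS/g BOD₅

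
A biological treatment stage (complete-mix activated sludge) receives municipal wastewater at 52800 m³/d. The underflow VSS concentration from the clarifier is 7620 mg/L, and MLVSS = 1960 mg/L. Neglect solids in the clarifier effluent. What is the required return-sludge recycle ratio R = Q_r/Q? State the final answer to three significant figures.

R = Q_r/Q = X/(X_r − X) = 1960 / (7620 − 1960) = 0.3463.

R ≈ 0.346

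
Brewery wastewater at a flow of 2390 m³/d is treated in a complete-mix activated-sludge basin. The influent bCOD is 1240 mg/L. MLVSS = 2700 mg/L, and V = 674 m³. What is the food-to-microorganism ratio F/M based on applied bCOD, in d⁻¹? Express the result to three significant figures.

F/M ≈ 1.63 d⁻¹

F/M = Q·S₀ / (V·X) = 2390 × 1240 / (674.0 × 2700) = 1.629 g bCOD·(g VSS·d)⁻¹.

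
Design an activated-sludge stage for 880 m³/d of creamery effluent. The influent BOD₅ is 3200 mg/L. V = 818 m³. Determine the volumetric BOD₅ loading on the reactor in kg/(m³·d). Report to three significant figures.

Applied BOD₅ load per unit volume = Q·S₀/V = (880 × 3200/1000)/818.0 = 3.443 kg BOD₅·m⁻³·d⁻¹.

L_v ≈ 3.44 kg BOD₅/(m³·d)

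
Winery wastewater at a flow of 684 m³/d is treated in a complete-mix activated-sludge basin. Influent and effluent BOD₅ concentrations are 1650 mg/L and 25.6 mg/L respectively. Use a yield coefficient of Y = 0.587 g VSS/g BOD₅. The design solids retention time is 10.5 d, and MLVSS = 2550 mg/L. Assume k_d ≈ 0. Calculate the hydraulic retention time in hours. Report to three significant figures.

τ ≈ 94.2 h

Biomass mass balance (decay neglected): V·X = Y·Q·(S₀ − S)·θ_c, so V = 0.587 × 684 × (1650 − 25.6) × 10.5 / 2550 = 2686 m³.
τ = V/Q = 2686/684 = 3.926 d, or 94.23 h.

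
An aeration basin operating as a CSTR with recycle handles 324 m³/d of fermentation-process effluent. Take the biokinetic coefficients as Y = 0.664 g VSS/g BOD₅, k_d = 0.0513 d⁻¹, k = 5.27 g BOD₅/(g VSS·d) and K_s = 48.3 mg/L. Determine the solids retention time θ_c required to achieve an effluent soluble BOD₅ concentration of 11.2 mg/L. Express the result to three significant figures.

θ_c ≈ 1.65 d

Specific growth rate at S = 11.2 mg/L: μ = YkS/(K_s+S) = 0.664·5.27·11.2/(48.3+11.2) = 0.6587 d⁻¹.
θ_c = 1/(μ − k_d) = 1/(0.6587 − 0.0513) = 1/0.6074 = 1.646 d.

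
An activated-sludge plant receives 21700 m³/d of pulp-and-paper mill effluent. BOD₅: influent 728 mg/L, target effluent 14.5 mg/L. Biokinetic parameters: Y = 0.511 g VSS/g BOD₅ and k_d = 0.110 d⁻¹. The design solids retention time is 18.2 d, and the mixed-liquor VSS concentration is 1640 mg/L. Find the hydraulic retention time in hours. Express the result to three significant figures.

From the SRT design equation V = Y Q (S₀−S) θ_c / [X (1 + k_d θ_c)] = 0.511 × 21700 × (728 − 14.5) × 18.2 / [1640 × (1 + 0.110 × 18.2)] = 1.44×10^8 / 4923 = 29248 m³.
HRT = V/Q = 29248 m³ / 21700 m³·d⁻¹ = 1.348 d × 24 = 32.35 h.

τ ≈ 32.3 h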